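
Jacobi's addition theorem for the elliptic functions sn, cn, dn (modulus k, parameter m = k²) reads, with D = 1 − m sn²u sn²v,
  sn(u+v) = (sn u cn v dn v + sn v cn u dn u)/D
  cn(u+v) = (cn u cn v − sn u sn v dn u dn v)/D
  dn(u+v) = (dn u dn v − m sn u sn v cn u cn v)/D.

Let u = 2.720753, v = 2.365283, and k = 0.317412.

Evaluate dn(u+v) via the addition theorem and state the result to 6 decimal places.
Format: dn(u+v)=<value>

dn(u+v)=0.951167

sn u = 0.4818309049465124, cn u = -0.8762642175955977, dn u = 0.9882356446924431
sn v = 0.7519816764133934, cn v = -0.6591840094681473, dn v = 0.9710963056758434
m = k² = 0.100750377744
D = 1 − m·sn²u·sn²v = 0.9867733304155632
dn(u+v) = (dn u·dn v − m·sn u·sn v·cn u·cn v)/D = 0.9385861714540526/0.9867733304155632 = 0.9511669423197551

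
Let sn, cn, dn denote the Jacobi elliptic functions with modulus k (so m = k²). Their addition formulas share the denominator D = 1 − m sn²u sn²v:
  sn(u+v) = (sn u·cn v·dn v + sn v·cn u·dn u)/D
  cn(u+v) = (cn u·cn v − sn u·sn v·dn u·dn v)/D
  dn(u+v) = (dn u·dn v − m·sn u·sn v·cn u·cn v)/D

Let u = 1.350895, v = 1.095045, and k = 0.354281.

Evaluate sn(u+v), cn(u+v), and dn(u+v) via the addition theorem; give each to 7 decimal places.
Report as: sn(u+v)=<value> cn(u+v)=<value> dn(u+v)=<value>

sn(u+v)=0.7120419 cn(u+v)=-0.7021370 dn(u+v)=0.9676587

sn u = 0.9674884364349046, cn u = 0.2529152533255827, dn u = 0.9394219940946382
sn v = 0.878867281343795, cn v = 0.4770663494560968, dn v = 0.9502900751525585
m = k² = 0.125515026961
D = 1 − m·sn²u·sn²v = 0.909252664305388
sn(u+v) = (sn u·cn v·dn v + sn v·cn u·dn u)/D = 0.6474259797577537/0.909252664305388 = 0.7120418835971699
cn(u+v) = (cn u·cn v − sn u·sn v·dn u·dn v)/D = -0.6384199309867756/0.909252664305388 = -0.7021369923336858
dn(u+v) = (dn u·dn v − m·sn u·sn v·cn u·cn v)/D = 0.8798462813080934/0.909252664305388 = 0.9676587332083769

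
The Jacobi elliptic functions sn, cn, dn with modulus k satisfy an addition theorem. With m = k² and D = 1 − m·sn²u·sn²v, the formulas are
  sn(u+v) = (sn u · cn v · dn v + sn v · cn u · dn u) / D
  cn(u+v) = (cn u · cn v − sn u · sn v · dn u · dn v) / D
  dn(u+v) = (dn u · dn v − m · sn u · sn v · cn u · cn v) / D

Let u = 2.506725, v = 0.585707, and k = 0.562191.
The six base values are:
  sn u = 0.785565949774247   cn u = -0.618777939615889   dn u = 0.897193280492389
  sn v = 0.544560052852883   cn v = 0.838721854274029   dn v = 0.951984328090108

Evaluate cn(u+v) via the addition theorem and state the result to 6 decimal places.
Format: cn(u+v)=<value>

m = k² = 0.316058720481
D = 1 − m·sn²u·sn²v = 0.9421604855338571
cn(u+v) = (cn u·cn v − sn u·sn v·dn u·dn v)/D = -0.8843621352265836/0.9421604855338571 = -0.9386533916517171

cn(u+v)=-0.938653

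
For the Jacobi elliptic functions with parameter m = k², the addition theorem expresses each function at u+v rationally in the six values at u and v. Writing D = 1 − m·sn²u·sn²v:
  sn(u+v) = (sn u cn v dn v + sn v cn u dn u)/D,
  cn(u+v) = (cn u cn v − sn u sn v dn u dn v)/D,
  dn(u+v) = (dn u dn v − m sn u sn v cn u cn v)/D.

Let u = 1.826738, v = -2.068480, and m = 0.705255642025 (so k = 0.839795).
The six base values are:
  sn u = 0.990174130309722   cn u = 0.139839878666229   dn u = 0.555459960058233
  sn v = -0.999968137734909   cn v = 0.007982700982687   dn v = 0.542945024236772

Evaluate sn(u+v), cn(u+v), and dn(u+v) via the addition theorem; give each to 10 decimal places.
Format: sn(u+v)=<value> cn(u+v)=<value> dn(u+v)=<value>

sn(u+v)=-0.2378036107 cn(u+v)=0.9713132568 dn(u+v)=0.9798558059

m = k² = 0.705255642025
D = 1 − m·sn²u·sn²v = 0.3085798297592879
sn(u+v) = (sn u·cn v·dn v + sn v·cn u·dn u)/D = -0.07338139769189113/0.3085798297592879 = -0.2378036106544402
cn(u+v) = (cn u·cn v − sn u·sn v·dn u·dn v)/D = 0.299727679414257/0.3085798297592879 = 0.9713132567610263
dn(u+v) = (dn u·dn v − m·sn u·sn v·cn u·cn v)/D = 0.3023637377875521/0.3085798297592879 = 0.9798558059462774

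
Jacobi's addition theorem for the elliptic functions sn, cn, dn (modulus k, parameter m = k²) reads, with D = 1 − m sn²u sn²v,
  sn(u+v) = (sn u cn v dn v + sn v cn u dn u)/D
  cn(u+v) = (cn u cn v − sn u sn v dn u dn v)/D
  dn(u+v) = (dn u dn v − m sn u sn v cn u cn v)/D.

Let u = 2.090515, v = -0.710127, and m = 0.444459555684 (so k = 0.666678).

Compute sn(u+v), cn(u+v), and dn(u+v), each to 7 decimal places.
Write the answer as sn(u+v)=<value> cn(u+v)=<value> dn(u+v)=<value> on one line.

sn u = 0.9779193914862184, cn u = -0.2089824484381985, dn u = 0.7582556438983751
sn v = -0.6336895002934996, cn v = 0.773587498100748, dn v = 0.9063783767109649
m = k² = 0.444459555684
D = 1 − m·sn²u·sn²v = 0.8293165603333205
sn(u+v) = (sn u·cn v·dn v + sn v·cn u·dn u)/D = 0.7860966577641107/0.8293165603333205 = 0.9478849155600622
cn(u+v) = (cn u·cn v − sn u·sn v·dn u·dn v)/D = 0.2642309631651533/0.8293165603333205 = 0.3186129106826868
dn(u+v) = (dn u·dn v − m·sn u·sn v·cn u·cn v)/D = 0.6427387366366864/0.8293165603333205 = 0.7750221898117597

sn(u+v)=0.9478849 cn(u+v)=0.3186129 dn(u+v)=0.7750222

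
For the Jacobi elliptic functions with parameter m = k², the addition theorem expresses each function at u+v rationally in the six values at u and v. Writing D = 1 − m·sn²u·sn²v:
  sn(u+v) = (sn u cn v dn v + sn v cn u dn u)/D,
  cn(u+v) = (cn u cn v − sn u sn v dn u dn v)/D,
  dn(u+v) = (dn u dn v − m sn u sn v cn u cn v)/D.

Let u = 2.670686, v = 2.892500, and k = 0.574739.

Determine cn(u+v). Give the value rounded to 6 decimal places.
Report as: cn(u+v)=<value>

cn(u+v)=0.297922

sn u = 0.6956573876774558, cn u = -0.7183737181786218, dn u = 0.9165930520378985
sn v = 0.5329093387911638, cn v = -0.8461723445192266, dn v = 0.9519402532840701
m = k² = 0.330324918121
D = 1 − m·sn²u·sn²v = 0.9546017825145182
cn(u+v) = (cn u·cn v − sn u·sn v·dn u·dn v)/D = 0.2843972460760195/0.9546017825145182 = 0.2979223916038457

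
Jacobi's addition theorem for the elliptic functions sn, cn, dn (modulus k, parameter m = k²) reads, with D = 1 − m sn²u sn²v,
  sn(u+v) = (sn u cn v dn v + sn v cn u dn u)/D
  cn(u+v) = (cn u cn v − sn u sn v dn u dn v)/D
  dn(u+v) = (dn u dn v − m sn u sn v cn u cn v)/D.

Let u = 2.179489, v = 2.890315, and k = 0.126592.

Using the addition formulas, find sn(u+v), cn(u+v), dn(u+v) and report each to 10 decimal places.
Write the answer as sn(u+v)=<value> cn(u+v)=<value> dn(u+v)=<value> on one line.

sn(u+v)=-0.9441662818 cn(u+v)=0.3294693192 dn(u+v)=0.9928313240

sn u = 0.8264433596540969, cn u = -0.5630198693506731, dn u = 0.9945121526222532
sn v = 0.2608768229709019, cn v = -0.9653720957416413, dn v = 0.9994545286004769
m = k² = 0.016025534464
D = 1 − m·sn²u·sn²v = 0.9992550798787338
sn(u+v) = (sn u·cn v·dn v + sn v·cn u·dn u)/D = -0.94346295336374/0.9992550798787338 = -0.9441662818248925
cn(u+v) = (cn u·cn v − sn u·sn v·dn u·dn v)/D = 0.3292238908305775/0.9992550798787338 = 0.3294693191557565
dn(u+v) = (dn u·dn v − m·sn u·sn v·cn u·cn v)/D = 0.9920917439211857/0.9992550798787338 = 0.9928313239514205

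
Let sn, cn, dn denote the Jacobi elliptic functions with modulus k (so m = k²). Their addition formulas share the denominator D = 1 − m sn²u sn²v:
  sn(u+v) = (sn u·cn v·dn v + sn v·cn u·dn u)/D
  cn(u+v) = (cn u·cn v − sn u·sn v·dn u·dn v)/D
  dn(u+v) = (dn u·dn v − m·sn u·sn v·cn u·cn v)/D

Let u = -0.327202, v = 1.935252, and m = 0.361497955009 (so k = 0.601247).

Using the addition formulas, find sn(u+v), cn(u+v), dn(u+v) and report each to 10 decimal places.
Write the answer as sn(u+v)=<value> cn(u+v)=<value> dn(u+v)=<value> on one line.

sn u = -0.3194412544247325, cn u = 0.9476060811178627, dn u = 0.9813825794223425
sn v = 0.9892225283273227, cn v = -0.1464199079691664, dn v = 0.803898080315493
m = k² = 0.361497955009
D = 1 − m·sn²u·sn²v = 0.9639026062499572
sn(u+v) = (sn u·cn v·dn v + sn v·cn u·dn u)/D = 0.9575418088689968/0.9639026062499572 = 0.9934009957648035
cn(u+v) = (cn u·cn v − sn u·sn v·dn u·dn v)/D = 0.1105527865019677/0.9639026062499572 = 0.1146929013212973
dn(u+v) = (dn u·dn v − m·sn u·sn v·cn u·cn v)/D = 0.7730819531088317/0.9639026062499572 = 0.8020332636265927

sn(u+v)=0.9934009958 cn(u+v)=0.1146929013 dn(u+v)=0.8020332636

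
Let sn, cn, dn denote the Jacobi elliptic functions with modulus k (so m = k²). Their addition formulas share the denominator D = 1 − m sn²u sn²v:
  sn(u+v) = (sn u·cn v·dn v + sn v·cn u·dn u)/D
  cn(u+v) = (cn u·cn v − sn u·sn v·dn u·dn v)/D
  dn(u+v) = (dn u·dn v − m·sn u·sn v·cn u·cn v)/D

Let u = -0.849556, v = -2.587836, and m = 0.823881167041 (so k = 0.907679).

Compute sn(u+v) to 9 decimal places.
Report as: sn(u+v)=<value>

sn(u+v)=-0.851409293

sn u = -0.7016595479832081, cn u = 0.7125123709269897, dn u = 0.7709615947881971
sn v = -0.9933278195727051, cn v = -0.115324944669119, dn v = 0.4325232051790714
m = k² = 0.823881167041
D = 1 − m·sn²u·sn²v = 0.5997764392182137
sn(u+v) = (sn u·cn v·dn v + sn v·cn u·dn u)/D = -0.5106552340870997/0.5997764392182137 = -0.8514092930237803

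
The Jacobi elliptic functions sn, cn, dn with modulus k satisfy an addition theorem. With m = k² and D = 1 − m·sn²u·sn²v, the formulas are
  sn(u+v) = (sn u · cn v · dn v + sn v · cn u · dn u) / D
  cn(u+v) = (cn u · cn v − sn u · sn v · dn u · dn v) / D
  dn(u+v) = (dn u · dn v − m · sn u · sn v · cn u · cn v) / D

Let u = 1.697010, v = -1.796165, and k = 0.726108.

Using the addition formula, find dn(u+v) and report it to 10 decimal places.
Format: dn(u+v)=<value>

sn u = 0.9922342511327574, cn u = 0.1243832419541157, dn u = 0.6934869083482926
sn v = -0.9984208864188975, cn v = 0.05617591621418349, dn v = 0.6887895024356227
m = k² = 0.527232827664
D = 1 − m·sn²u·sn²v = 0.4825621573146762
dn(u+v) = (dn u·dn v − m·sn u·sn v·cn u·cn v)/D = 0.4813160780430059/0.4825621573146762 = 0.9974177849365471

dn(u+v)=0.9974177849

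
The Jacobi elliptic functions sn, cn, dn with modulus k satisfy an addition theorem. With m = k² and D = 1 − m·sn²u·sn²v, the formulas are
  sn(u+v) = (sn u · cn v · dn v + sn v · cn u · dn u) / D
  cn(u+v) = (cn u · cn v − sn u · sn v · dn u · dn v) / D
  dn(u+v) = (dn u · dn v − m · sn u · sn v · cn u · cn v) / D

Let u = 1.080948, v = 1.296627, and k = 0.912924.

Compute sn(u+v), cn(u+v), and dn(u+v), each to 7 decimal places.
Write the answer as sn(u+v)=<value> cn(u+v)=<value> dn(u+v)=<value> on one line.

sn(u+v)=0.9998871 cn(u+v)=-0.0150259 dn(u+v)=0.4083601

sn u = 0.8096918144961443, cn u = 0.5868553190846458, dn u = 0.6735001454290483
sn v = 0.8819660551934106, cn v = 0.4713129294710403, dn v = 0.5930468157229483
m = k² = 0.833430229776
D = 1 − m·sn²u·sn²v = 0.5749769460310366
sn(u+v) = (sn u·cn v·dn v + sn v·cn u·dn u)/D = 0.5749120341379209/0.5749769460310366 = 0.9998871052247159
cn(u+v) = (cn u·cn v − sn u·sn v·dn u·dn v)/D = -0.008639529534393562/0.5749769460310366 = -0.01502587120062934
dn(u+v) = (dn u·dn v − m·sn u·sn v·cn u·cn v)/D = 0.2347976207680823/0.5749769460310366 = 0.4083600610230521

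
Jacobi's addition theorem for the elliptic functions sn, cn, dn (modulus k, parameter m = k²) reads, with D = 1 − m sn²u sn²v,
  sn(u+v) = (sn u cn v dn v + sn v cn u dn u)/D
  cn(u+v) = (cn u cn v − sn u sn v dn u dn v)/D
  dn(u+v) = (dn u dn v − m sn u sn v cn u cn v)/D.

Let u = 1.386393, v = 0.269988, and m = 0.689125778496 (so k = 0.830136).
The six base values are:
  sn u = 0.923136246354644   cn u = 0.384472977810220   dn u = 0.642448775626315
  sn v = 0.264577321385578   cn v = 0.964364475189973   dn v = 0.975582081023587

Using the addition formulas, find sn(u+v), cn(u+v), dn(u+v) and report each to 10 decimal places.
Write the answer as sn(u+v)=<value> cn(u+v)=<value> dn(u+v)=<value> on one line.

m = k² = 0.689125778496
D = 1 − m·sn²u·sn²v = 0.9588911494223721
sn(u+v) = (sn u·cn v·dn v + sn v·cn u·dn u)/D = 0.9338537063773733/0.9588911494223721 = 0.9738891707780584
cn(u+v) = (cn u·cn v − sn u·sn v·dn u·dn v)/D = 0.2176912757227552/0.9588911494223721 = 0.2270239701908716
dn(u+v) = (dn u·dn v − m·sn u·sn v·cn u·cn v)/D = 0.5643558593106368/0.9588911494223721 = 0.5885504936098325

sn(u+v)=0.9738891708 cn(u+v)=0.2270239702 dn(u+v)=0.5885504936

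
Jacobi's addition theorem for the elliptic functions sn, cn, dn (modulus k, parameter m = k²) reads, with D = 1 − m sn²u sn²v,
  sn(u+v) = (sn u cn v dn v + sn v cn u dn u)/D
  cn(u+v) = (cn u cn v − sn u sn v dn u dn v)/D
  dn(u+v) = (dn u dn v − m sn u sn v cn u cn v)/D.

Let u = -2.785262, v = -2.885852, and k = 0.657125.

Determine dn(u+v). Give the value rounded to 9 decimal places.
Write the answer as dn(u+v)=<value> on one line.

sn u = -0.7042419977299271, cn u = -0.7099600049533504, dn u = 0.8864757629574962
sn v = -0.637381701753425, cn v = -0.770548224493385, dn v = 0.9080603033296347
m = k² = 0.431813265625
D = 1 − m·sn²u·sn²v = 0.9129960431223162
dn(u+v) = (dn u·dn v − m·sn u·sn v·cn u·cn v)/D = 0.6989379718118052/0.9129960431223162 = 0.765543265030522

dn(u+v)=0.765543265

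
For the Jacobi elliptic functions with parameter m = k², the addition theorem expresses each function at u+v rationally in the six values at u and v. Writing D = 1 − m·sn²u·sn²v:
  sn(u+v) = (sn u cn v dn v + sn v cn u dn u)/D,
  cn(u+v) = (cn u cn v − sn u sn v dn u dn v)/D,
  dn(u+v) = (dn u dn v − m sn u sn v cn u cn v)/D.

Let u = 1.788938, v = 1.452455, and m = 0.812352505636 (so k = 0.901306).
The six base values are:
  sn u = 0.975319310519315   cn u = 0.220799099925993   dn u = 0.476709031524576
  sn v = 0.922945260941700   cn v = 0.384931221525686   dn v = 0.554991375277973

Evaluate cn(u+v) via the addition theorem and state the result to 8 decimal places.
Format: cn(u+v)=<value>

m = k² = 0.812352505636
D = 1 − m·sn²u·sn²v = 0.3417512263794507
cn(u+v) = (cn u·cn v − sn u·sn v·dn u·dn v)/D = -0.1531640009621394/0.3417512263794507 = -0.4481739614654068

cn(u+v)=-0.44817396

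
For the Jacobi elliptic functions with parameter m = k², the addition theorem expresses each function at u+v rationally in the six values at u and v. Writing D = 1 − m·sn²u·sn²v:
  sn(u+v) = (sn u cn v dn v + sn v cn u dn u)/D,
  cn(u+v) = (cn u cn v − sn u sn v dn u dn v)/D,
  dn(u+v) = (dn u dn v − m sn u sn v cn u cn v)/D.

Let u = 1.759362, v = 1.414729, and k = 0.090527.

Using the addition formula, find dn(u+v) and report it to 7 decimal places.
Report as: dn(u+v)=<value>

dn(u+v)=0.9999972

sn u = 0.9830133929810207, cn u = -0.1835338367166704, dn u = 0.9960325862011811
sn v = 0.9874411703970967, cn v = 0.1579871355674629, dn v = 0.9959966929543849
m = k² = 0.008195137729
D = 1 − m·sn²u·sn²v = 0.9922785726770563
dn(u+v) = (dn u·dn v − m·sn u·sn v·cn u·cn v)/D = 0.9922758179496016/0.9922785726770563 = 0.9999972238366014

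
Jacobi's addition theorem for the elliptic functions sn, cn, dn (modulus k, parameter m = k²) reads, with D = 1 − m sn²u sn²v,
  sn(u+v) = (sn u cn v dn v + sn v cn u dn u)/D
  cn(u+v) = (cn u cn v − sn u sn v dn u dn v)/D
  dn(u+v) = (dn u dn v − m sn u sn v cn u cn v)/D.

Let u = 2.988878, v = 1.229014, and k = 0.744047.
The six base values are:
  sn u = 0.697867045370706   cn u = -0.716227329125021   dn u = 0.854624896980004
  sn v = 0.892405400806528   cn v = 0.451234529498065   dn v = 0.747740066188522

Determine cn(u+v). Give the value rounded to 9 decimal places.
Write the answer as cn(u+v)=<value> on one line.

cn(u+v)=-0.918354517

m = k² = 0.553605938209
D = 1 − m·sn²u·sn²v = 0.7852809875881535
cn(u+v) = (cn u·cn v − sn u·sn v·dn u·dn v)/D = -0.7211663419679193/0.7852809875881535 = -0.9183545168753536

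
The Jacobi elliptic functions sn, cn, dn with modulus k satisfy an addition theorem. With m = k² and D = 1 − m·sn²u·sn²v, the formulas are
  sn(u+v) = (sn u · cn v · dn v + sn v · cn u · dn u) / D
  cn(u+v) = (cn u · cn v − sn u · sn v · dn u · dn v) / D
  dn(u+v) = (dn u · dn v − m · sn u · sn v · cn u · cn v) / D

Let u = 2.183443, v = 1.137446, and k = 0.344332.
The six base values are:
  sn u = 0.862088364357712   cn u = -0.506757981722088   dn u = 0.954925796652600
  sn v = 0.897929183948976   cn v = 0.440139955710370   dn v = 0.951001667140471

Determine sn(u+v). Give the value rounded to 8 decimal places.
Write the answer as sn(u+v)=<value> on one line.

sn(u+v)=-0.07930958

m = k² = 0.118564526224
D = 1 − m·sn²u·sn²v = 0.9289535289355191
sn(u+v) = (sn u·cn v·dn v + sn v·cn u·dn u)/D = -0.07367491099238974/0.9289535289355191 = -0.07930957652619423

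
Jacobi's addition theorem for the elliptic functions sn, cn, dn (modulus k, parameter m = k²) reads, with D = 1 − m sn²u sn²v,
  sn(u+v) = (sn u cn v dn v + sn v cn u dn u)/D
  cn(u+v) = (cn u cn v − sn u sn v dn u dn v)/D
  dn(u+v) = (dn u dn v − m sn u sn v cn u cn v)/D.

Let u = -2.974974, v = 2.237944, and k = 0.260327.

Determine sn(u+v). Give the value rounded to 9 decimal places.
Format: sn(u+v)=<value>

sn(u+v)=-0.669086384

sn u = -0.2200372582572687, cn u = -0.9754914684294394, dn u = 0.9983580589125471
sn v = 0.8138403955676837, cn v = -0.5810884704950152, dn v = 0.9772990223693327
m = k² = 0.067770146929
D = 1 − m·sn²u·sn²v = 0.9978267516324954
sn(u+v) = (sn u·cn v·dn v + sn v·cn u·dn u)/D = -0.6676322931993327/0.9978267516324954 = -0.6690863840912786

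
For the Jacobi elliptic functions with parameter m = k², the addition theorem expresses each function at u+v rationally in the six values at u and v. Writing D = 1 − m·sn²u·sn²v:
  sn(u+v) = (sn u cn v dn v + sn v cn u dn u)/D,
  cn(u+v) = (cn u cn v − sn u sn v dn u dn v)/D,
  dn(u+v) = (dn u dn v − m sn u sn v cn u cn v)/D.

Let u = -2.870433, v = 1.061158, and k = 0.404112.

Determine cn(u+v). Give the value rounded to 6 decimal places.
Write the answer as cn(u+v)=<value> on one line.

cn(u+v)=-0.152905

sn u = -0.3994198144039661, cn u = -0.9167681341874298, dn u = 0.9868873806715147
sn v = 0.8599981875348485, cn v = 0.5102970874272902, dn v = 0.9376667933645582
m = k² = 0.163306508544
D = 1 − m·sn²u·sn²v = 0.9807310621138829
cn(u+v) = (cn u·cn v − sn u·sn v·dn u·dn v)/D = -0.1499586968260064/0.9807310621138829 = -0.1529050140440979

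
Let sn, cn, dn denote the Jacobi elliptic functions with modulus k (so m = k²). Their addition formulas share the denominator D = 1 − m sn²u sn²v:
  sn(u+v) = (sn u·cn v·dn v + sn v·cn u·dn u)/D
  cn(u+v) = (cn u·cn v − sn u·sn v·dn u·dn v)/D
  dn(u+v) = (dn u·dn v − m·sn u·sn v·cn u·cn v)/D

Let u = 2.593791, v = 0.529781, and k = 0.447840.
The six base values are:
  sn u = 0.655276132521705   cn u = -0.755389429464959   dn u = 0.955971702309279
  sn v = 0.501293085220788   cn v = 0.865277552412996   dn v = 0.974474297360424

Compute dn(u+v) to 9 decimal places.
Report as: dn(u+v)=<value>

dn(u+v)=0.996189827

m = k² = 0.2005606656
D = 1 − m·sn²u·sn²v = 0.9783589718605581
dn(u+v) = (dn u·dn v − m·sn u·sn v·cn u·cn v)/D = 0.9746312549832742/0.9783589718605581 = 0.9961898270629697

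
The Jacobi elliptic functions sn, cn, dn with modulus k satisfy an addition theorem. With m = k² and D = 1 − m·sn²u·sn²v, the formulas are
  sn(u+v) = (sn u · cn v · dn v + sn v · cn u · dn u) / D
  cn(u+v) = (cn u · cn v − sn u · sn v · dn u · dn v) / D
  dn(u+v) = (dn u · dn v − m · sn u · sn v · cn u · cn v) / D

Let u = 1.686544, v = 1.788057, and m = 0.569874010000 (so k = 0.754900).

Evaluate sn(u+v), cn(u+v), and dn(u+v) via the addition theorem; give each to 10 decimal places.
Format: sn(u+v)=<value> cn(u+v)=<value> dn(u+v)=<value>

sn(u+v)=0.3500220630 cn(u+v)=-0.9367414560 dn(u+v)=0.9644592435

sn u = 0.9883552504160923, cn u = 0.1521640528342471, dn u = 0.665823396446825
sn v = 0.9963431888601924, cn v = 0.08544150052464591, dn v = 0.6590039550323547
m = k² = 0.56987401
D = 1 − m·sn²u·sn²v = 0.4473846926270446
sn(u+v) = (sn u·cn v·dn v + sn v·cn u·dn u)/D = 0.1565945130583357/0.4473846926270446 = 0.3500220629785344
cn(u+v) = (cn u·cn v − sn u·sn v·dn u·dn v)/D = -0.4190837883729433/0.4473846926270446 = -0.9367414560209508
dn(u+v) = (dn u·dn v − m·sn u·sn v·cn u·cn v)/D = 0.4314843021911936/0.4473846926270446 = 0.9644592434701244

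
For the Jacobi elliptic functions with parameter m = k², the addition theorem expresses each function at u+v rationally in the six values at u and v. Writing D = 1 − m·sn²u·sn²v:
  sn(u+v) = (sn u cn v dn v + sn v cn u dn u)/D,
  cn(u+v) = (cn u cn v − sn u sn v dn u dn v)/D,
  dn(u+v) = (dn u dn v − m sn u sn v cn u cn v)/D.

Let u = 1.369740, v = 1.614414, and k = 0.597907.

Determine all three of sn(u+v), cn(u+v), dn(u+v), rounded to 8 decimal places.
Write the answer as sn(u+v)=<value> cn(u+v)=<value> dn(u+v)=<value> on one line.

sn(u+v)=0.48509442 cn(u+v)=-0.87446178 dn(u+v)=0.95701412

sn u = 0.9533414659647842, cn u = 0.301894102744847, dn u = 0.821638076645536
sn v = 0.9941621600386823, cn v = 0.1078962443610592, dn v = 0.804157327358483
m = k² = 0.357492780649
D = 1 − m·sn²u·sn²v = 0.6788716112425691
sn(u+v) = (sn u·cn v·dn v + sn v·cn u·dn u)/D = 0.3293168290864676/0.6788716112425691 = 0.4850944179028259
cn(u+v) = (cn u·cn v − sn u·sn v·dn u·dn v)/D = -0.5936472779618518/0.6788716112425691 = -0.8744617805939368
dn(u+v) = (dn u·dn v − m·sn u·sn v·cn u·cn v)/D = 0.6496897142562571/0.6788716112425691 = 0.9570141150358327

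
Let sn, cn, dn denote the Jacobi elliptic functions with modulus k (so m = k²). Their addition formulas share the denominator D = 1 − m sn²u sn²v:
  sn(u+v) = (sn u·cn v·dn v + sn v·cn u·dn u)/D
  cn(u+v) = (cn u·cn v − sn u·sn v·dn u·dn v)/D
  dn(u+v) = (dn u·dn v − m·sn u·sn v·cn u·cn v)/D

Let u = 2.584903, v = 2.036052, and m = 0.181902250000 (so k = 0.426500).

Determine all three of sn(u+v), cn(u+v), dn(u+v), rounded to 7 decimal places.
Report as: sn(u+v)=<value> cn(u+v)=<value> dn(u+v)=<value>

sn(u+v)=-0.9552609 cn(u+v)=-0.2957643 dn(u+v)=0.9132414

sn u = 0.6490202137353691, cn u = -0.7607711628097478, dn u = 0.9609255005858392
sn v = 0.9393179609795903, cn v = -0.3430477637022939, dn v = 0.9162446880698019
m = k² = 0.18190225
D = 1 − m·sn²u·sn²v = 0.9323948515739149
sn(u+v) = (sn u·cn v·dn v + sn v·cn u·dn u)/D = -0.8906803821265442/0.9323948515739149 = -0.9552609397435483
cn(u+v) = (cn u·cn v − sn u·sn v·dn u·dn v)/D = -0.2757691355762206/0.9323948515739149 = -0.2957643267878547
dn(u+v) = (dn u·dn v − m·sn u·sn v·cn u·cn v)/D = 0.8515016174968521/0.9323948515739149 = 0.9132414406401835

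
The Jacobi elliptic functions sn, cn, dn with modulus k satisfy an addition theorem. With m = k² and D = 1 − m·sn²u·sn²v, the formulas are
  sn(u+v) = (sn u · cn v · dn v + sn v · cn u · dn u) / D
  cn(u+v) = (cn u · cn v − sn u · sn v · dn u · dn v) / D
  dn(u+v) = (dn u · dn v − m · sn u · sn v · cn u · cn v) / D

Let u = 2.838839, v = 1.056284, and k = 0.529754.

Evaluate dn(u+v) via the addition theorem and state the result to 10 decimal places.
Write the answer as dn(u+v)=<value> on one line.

dn(u+v)=0.9690896739

sn u = 0.5300683890597165, cn u = -0.8479548943898119, dn u = 0.9597645935098529
sn v = 0.8480905827895374, cn v = 0.5298512653412302, dn v = 0.8933913140215832
m = k² = 0.280639300516
D = 1 − m·sn²u·sn²v = 0.9432851507495836
dn(u+v) = (dn u·dn v − m·sn u·sn v·cn u·cn v)/D = 0.9141278991192252/0.9432851507495836 = 0.9690896738836729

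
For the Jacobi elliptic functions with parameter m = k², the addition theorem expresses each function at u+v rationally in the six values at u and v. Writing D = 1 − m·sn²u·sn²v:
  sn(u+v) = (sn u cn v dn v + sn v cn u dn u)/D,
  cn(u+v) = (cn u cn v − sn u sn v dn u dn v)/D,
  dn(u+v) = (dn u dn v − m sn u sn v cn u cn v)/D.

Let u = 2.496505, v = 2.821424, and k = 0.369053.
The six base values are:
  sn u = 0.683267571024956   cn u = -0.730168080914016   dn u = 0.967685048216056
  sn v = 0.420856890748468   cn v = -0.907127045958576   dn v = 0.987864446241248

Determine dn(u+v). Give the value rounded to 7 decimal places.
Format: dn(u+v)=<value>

m = k² = 0.136200116809
D = 1 − m·sn²u·sn²v = 0.9887376768991514
dn(u+v) = (dn u·dn v − m·sn u·sn v·cn u·cn v)/D = 0.9300002375333373/0.9887376768991514 = 0.9405935054988249

dn(u+v)=0.9405935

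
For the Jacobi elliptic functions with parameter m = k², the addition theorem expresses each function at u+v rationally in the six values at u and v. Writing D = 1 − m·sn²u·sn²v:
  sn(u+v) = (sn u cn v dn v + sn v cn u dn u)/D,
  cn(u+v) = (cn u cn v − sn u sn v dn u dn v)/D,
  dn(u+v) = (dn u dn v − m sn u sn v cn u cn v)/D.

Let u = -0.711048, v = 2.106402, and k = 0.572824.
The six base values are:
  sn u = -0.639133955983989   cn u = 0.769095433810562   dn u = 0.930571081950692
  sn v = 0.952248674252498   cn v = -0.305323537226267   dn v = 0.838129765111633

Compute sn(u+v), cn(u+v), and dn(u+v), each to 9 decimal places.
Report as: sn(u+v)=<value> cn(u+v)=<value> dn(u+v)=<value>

m = k² = 0.328127334976
D = 1 − m·sn²u·sn²v = 0.8784578407697985
sn(u+v) = (sn u·cn v·dn v + sn v·cn u·dn u)/D = 0.8450772982599765/0.8784578407697985 = 0.9620009737967956
cn(u+v) = (cn u·cn v − sn u·sn v·dn u·dn v)/D = 0.2398594129392367/0.8784578407697985 = 0.2730460151952726
dn(u+v) = (dn u·dn v − m·sn u·sn v·cn u·cn v)/D = 0.7330444673329003/0.8784578407697985 = 0.8344674420465398

sn(u+v)=0.962000974 cn(u+v)=0.273046015 dn(u+v)=0.834467442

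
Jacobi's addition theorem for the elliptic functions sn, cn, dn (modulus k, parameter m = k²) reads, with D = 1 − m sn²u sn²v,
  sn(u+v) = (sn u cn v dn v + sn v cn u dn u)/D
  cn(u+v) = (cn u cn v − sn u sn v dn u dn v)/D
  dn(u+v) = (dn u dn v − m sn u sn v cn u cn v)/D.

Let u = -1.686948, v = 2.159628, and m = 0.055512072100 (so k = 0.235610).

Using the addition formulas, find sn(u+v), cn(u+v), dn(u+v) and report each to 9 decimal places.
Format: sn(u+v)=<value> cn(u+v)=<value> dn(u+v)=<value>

sn u = -0.9958609843693423, cn u = -0.09088949230205074, dn u = 0.9720835908325554
sn v = 0.851520048297058, cn v = -0.5243220454531508, dn v = 0.9796677762856054
m = k² = 0.0555120721
D = 1 − m·sn²u·sn²v = 0.9600814617680848
sn(u+v) = (sn u·cn v·dn v + sn v·cn u·dn u)/D = 0.4363017036861859/0.9600814617680848 = 0.4544423791734227
cn(u+v) = (cn u·cn v − sn u·sn v·dn u·dn v)/D = 0.8552176545133256/0.9600814617680848 = 0.8907761357441044
dn(u+v) = (dn u·dn v − m·sn u·sn v·cn u·cn v)/D = 0.9545622980676723/0.9600814617680848 = 0.9942513589521368

sn(u+v)=0.454442379 cn(u+v)=0.890776136 dn(u+v)=0.994251359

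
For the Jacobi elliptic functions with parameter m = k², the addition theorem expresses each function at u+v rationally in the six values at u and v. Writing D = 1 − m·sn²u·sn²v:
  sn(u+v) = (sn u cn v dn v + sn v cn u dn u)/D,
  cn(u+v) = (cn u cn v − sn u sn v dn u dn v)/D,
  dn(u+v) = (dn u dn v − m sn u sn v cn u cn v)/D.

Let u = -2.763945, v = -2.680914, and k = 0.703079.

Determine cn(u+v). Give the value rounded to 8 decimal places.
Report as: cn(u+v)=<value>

sn u = -0.7698683200215967, cn u = -0.6382027654492923, dn u = 0.8408435393236519
sn v = -0.8120301438169357, cn v = -0.5836154945960968, dn v = 0.8210047635899245
m = k² = 0.494320080241
D = 1 − m·sn²u·sn²v = 0.8068096395314106
cn(u+v) = (cn u·cn v − sn u·sn v·dn u·dn v)/D = -0.05910320951120005/0.8068096395314106 = -0.07325545781223782

cn(u+v)=-0.07325546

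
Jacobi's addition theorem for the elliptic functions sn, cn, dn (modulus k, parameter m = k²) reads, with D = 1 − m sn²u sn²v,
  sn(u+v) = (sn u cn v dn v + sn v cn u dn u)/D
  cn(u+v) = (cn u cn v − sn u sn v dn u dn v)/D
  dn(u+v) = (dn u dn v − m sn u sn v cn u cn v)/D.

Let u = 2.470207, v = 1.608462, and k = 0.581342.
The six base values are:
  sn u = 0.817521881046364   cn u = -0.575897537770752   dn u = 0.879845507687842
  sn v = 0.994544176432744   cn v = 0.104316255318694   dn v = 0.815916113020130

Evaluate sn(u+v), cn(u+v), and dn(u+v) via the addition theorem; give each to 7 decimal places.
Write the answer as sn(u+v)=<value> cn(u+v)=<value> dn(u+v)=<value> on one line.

sn(u+v)=-0.5593127 cn(u+v)=-0.8289568 dn(u+v)=0.9456618

m = k² = 0.337958520964
D = 1 − m·sn²u·sn²v = 0.7765860283741359
sn(u+v) = (sn u·cn v·dn v + sn v·cn u·dn u)/D = -0.4343543947870927/0.7765860283741359 = -0.5593126568301249
cn(u+v) = (cn u·cn v − sn u·sn v·dn u·dn v)/D = -0.6437562575968117/0.7765860283741359 = -0.8289567853088766
dn(u+v) = (dn u·dn v − m·sn u·sn v·cn u·cn v)/D = 0.7343877319539301/0.7765860283741359 = 0.9456617877757184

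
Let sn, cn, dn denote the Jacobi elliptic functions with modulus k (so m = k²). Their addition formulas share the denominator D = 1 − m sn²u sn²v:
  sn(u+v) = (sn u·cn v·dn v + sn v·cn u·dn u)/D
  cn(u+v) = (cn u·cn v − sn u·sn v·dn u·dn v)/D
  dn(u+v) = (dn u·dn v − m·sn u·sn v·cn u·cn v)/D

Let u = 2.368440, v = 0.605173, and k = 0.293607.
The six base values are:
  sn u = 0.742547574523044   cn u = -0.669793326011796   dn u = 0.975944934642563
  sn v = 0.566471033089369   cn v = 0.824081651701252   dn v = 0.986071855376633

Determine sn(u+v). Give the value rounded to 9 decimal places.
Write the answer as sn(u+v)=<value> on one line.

sn(u+v)=0.236715816

m = k² = 0.086205070449
D = 1 − m·sn²u·sn²v = 0.9847476489539476
sn(u+v) = (sn u·cn v·dn v + sn v·cn u·dn u)/D = 0.2331053436563907/0.9847476489539476 = 0.2367158163860639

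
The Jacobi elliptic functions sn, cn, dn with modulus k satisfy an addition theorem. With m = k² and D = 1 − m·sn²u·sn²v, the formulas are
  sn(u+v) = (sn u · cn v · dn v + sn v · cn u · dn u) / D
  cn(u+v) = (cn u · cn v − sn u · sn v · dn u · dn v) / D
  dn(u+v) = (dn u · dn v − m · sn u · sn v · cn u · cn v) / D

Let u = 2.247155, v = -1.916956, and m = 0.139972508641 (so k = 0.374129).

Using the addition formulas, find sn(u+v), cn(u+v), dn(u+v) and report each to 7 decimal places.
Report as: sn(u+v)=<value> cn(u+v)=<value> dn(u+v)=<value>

sn u = 0.8383360370009742, cn u = -0.545153821471978, dn u = 0.9495400452836431
sn v = -0.9648049327212089, cn v = -0.2629666172669519, dn v = 0.9325807161546091
m = k² = 0.139972508641
D = 1 − m·sn²u·sn²v = 0.9084289809533038
sn(u+v) = (sn u·cn v·dn v + sn v·cn u·dn u)/D = 0.2938353056305681/0.9084289809533038 = 0.3234543500827305
cn(u+v) = (cn u·cn v − sn u·sn v·dn u·dn v)/D = 0.8595952690661162/0.9084289809533038 = 0.9462437758910536
dn(u+v) = (dn u·dn v − m·sn u·sn v·cn u·cn v)/D = 0.9017527936527492/0.9084289809533038 = 0.9926508428941263

sn(u+v)=0.3234544 cn(u+v)=0.9462438 dn(u+v)=0.9926508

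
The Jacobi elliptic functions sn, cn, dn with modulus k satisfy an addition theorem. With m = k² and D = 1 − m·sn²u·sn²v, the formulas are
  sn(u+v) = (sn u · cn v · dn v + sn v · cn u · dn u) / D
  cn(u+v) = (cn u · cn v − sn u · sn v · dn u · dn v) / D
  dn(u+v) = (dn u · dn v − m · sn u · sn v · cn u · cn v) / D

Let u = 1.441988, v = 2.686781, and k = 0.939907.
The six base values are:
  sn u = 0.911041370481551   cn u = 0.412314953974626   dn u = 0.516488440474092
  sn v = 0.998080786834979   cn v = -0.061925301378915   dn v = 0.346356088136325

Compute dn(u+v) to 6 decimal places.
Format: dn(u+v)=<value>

dn(u+v)=0.739688

m = k² = 0.883425168649
D = 1 − m·sn²u·sn²v = 0.2695720948791704
dn(u+v) = (dn u·dn v − m·sn u·sn v·cn u·cn v)/D = 0.1993991574700324/0.2695720948791704 = 0.7396876800597947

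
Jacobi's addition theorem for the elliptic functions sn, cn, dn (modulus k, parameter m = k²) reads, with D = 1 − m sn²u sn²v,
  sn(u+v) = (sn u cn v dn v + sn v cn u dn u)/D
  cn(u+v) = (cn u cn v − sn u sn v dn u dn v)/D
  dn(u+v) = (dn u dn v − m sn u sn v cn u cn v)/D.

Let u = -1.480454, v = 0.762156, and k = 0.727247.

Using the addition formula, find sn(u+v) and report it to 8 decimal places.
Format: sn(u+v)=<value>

sn(u+v)=-0.63582779

sn u = -0.9617175685678441, cn u = 0.2740425483532697, dn u = 0.7147243833798435
sn v = 0.6651669156531691, cn v = 0.7466946995395439, dn v = 0.8752113969958652
m = k² = 0.528888199009
D = 1 − m·sn²u·sn²v = 0.7835686062057973
sn(u+v) = (sn u·cn v·dn v + sn v·cn u·dn u)/D = -0.4982146950211617/0.7835686062057973 = -0.6358277897753219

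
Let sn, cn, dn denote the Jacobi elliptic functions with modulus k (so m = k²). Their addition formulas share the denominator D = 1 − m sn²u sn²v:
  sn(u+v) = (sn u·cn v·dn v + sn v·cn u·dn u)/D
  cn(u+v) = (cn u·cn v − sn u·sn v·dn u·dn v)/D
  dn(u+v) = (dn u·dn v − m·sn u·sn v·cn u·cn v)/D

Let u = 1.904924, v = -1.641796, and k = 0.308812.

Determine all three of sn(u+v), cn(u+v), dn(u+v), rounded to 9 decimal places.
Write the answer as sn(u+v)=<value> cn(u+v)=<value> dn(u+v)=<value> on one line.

sn u = 0.9609142687914853, cn u = -0.2768461089358584, dn u = 0.9549577321541011
sn v = -0.9995541228700842, cn v = -0.02985892585838546, dn v = 0.9511677936669639
m = k² = 0.095364851344
D = 1 − m·sn²u·sn²v = 0.9120227767670109
sn(u+v) = (sn u·cn v·dn v + sn v·cn u·dn u)/D = 0.2369676722904503/0.9120227767670109 = 0.2598264849595823
cn(u+v) = (cn u·cn v − sn u·sn v·dn u·dn v)/D = 0.8806996466622743/0.9120227767670109 = 0.965655320346524
dn(u+v) = (dn u·dn v − m·sn u·sn v·cn u·cn v)/D = 0.9090822065217777/0.9120227767670109 = 0.996775771044165

sn(u+v)=0.259826485 cn(u+v)=0.965655320 dn(u+v)=0.996775771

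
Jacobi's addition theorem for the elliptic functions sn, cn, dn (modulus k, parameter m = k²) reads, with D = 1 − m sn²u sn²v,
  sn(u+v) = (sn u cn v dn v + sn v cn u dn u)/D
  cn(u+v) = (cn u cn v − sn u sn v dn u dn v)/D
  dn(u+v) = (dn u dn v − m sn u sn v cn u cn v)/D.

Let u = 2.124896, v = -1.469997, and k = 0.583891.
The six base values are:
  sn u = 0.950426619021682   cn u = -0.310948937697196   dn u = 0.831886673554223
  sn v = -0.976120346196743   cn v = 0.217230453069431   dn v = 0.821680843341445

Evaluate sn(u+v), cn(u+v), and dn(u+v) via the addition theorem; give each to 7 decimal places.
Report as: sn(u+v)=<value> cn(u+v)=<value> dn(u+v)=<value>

m = k² = 0.340928699881
D = 1 − m·sn²u·sn²v = 0.7065679988481316
sn(u+v) = (sn u·cn v·dn v + sn v·cn u·dn u)/D = 0.4221427709961716/0.7065679988481316 = 0.5974552650054368
cn(u+v) = (cn u·cn v − sn u·sn v·dn u·dn v)/D = 0.5665984626628695/0.7065679988481316 = 0.8019022423695318
dn(u+v) = (dn u·dn v − m·sn u·sn v·cn u·cn v)/D = 0.6621807170139407/0.7065679988481316 = 0.937179037394062

sn(u+v)=0.5974553 cn(u+v)=0.8019022 dn(u+v)=0.9371790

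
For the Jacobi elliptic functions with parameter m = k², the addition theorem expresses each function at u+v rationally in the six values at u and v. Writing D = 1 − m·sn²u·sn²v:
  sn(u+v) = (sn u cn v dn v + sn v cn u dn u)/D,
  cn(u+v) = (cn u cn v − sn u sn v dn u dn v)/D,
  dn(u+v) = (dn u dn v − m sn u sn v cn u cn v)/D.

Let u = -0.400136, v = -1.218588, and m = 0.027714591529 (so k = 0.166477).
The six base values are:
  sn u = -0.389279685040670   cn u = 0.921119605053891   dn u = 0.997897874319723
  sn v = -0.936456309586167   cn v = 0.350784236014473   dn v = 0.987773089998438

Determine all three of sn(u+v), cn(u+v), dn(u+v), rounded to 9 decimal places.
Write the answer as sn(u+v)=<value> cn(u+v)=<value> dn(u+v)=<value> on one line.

m = k² = 0.027714591529
D = 1 − m·sn²u·sn²v = 0.9963169551891711
sn(u+v) = (sn u·cn v·dn v + sn v·cn u·dn u)/D = -0.995658550599098/0.9963169551891711 = -0.9993391615121635
cn(u+v) = (cn u·cn v − sn u·sn v·dn u·dn v)/D = -0.03621499435764364/0.9963169551891711 = -0.0363488688705167
dn(u+v) = (dn u·dn v − m·sn u·sn v·cn u·cn v)/D = 0.9824321881393699/0.9963169551891711 = 0.9860639056903685

sn(u+v)=-0.999339162 cn(u+v)=-0.036348869 dn(u+v)=0.986063906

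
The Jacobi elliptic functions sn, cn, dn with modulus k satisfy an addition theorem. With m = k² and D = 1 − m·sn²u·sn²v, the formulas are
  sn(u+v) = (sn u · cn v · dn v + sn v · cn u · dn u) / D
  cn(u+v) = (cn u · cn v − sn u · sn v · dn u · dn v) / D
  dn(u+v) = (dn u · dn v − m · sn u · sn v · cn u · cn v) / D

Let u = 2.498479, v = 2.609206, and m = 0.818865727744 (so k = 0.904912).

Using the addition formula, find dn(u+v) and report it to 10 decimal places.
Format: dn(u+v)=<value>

dn(u+v)=0.9060584624

sn u = 0.9964819399255867, cn u = -0.08380777650158415, dn u = 0.4323028741617155
sn v = 0.9912648044096036, cn v = -0.1318866465522207, dn v = 0.4420154911390487
m = k² = 0.818865727744
D = 1 − m·sn²u·sn²v = 0.2010291550170183
dn(u+v) = (dn u·dn v − m·sn u·sn v·cn u·cn v)/D = 0.1821441670838975/0.2010291550170183 = 0.9060584623582481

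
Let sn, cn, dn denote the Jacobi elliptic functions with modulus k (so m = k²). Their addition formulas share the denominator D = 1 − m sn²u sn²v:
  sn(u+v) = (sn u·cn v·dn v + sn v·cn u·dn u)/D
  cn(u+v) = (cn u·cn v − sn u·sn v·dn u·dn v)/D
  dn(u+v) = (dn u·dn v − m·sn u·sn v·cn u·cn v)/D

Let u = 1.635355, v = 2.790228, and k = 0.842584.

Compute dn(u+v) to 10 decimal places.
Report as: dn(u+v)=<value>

sn u = 0.9686685757330787, cn u = 0.2483569817566011, dn u = 0.5777911631197027
sn v = 0.9216339698604689, cn v = -0.3880603375755273, dn v = 0.6300506549754704
m = k² = 0.709947797056
D = 1 − m·sn²u·sn²v = 0.4341598167807251
dn(u+v) = (dn u·dn v − m·sn u·sn v·cn u·cn v)/D = 0.4251228629403894/0.4341598167807251 = 0.9791851905887001

dn(u+v)=0.9791851906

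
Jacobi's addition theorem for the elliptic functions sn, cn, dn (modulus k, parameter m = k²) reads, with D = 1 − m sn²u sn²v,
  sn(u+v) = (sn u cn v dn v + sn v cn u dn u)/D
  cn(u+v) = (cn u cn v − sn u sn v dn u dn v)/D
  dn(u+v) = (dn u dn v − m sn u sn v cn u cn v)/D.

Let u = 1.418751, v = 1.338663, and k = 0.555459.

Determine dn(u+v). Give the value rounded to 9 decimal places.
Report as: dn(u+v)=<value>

sn u = 0.9687282837258294, cn u = 0.2481239857603635, dn u = 0.8428881279456472
sn v = 0.9497044964245145, cn v = 0.3131475203016292, dn v = 0.8495414260629803
m = k² = 0.308534700681
D = 1 − m·sn²u·sn²v = 0.7388530462933433
dn(u+v) = (dn u·dn v − m·sn u·sn v·cn u·cn v)/D = 0.6940131204959635/0.7388530462933433 = 0.9393114422112334

dn(u+v)=0.939311442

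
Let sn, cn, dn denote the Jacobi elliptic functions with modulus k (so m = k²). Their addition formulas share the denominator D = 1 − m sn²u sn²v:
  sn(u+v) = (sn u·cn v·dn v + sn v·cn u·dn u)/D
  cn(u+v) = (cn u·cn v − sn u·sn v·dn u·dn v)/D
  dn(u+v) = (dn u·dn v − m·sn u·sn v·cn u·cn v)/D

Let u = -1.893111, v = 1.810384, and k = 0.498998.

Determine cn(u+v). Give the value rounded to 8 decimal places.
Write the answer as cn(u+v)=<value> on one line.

sn u = -0.9837558091378223, cn u = -0.1795118602978326, dn u = 0.871220331712609
sn v = 0.994114461253882, cn v = -0.1083348416987995, dn v = 0.8682876005967751
m = k² = 0.248999004004
D = 1 − m·sn²u·sn²v = 0.7618530560867354
cn(u+v) = (cn u·cn v − sn u·sn v·dn u·dn v)/D = 0.7592490509114935/0.7618530560867354 = 0.9965820112494955

cn(u+v)=0.99658201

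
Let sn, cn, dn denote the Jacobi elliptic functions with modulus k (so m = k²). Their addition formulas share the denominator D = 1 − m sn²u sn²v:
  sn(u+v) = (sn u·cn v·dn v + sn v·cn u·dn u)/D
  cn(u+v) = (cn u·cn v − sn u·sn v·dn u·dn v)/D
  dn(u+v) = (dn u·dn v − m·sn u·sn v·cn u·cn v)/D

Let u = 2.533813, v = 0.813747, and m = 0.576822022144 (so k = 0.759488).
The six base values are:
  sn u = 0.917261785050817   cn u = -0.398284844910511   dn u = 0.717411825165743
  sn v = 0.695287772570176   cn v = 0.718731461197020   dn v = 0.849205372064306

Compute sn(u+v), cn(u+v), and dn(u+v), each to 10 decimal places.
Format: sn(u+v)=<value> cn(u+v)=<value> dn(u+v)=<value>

m = k² = 0.576822022144
D = 1 − m·sn²u·sn²v = 0.7653840049003812
sn(u+v) = (sn u·cn v·dn v + sn v·cn u·dn u)/D = 0.3611837618400617/0.7653840049003812 = 0.47189875869835
cn(u+v) = (cn u·cn v − sn u·sn v·dn u·dn v)/D = -0.6748029083668863/0.7653840049003812 = -0.8816527443041033
dn(u+v) = (dn u·dn v − m·sn u·sn v·cn u·cn v)/D = 0.7145376842858281/0.7653840049003812 = 0.9335675683199429

sn(u+v)=0.4718987587 cn(u+v)=-0.8816527443 dn(u+v)=0.9335675683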